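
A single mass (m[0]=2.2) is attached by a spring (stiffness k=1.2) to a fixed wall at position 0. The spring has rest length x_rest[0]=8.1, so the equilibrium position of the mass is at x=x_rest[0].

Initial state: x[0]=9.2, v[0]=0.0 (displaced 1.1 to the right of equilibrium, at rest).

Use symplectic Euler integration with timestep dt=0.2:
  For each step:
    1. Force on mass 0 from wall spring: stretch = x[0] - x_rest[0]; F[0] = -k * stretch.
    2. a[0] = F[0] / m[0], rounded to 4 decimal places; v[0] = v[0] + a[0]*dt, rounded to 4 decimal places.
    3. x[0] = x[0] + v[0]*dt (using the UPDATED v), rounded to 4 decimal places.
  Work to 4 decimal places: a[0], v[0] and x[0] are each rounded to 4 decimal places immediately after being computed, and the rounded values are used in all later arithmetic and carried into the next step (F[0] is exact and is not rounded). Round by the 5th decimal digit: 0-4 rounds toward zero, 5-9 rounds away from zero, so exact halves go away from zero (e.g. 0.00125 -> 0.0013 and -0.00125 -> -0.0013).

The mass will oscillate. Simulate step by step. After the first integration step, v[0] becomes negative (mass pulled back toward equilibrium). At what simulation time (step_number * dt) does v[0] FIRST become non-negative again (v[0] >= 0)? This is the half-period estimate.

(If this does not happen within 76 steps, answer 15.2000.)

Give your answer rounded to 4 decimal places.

Step 0: x=[9.2000] v=[0.0000]
Step 1: x=[9.1760] v=[-0.1200]
Step 2: x=[9.1285] v=[-0.2374]
Step 3: x=[9.0586] v=[-0.3496]
Step 4: x=[8.9678] v=[-0.4542]
Step 5: x=[8.8580] v=[-0.5489]
Step 6: x=[8.7317] v=[-0.6316]
Step 7: x=[8.5916] v=[-0.7005]
Step 8: x=[8.4408] v=[-0.7541]
Step 9: x=[8.2825] v=[-0.7913]
Step 10: x=[8.1203] v=[-0.8112]
Step 11: x=[7.9576] v=[-0.8134]
Step 12: x=[7.7980] v=[-0.7979]
Step 13: x=[7.6450] v=[-0.7650]
Step 14: x=[7.5019] v=[-0.7154]
Step 15: x=[7.3719] v=[-0.6502]
Step 16: x=[7.2577] v=[-0.5708]
Step 17: x=[7.1619] v=[-0.4789]
Step 18: x=[7.0866] v=[-0.3766]
Step 19: x=[7.0334] v=[-0.2660]
Step 20: x=[7.0035] v=[-0.1496]
Step 21: x=[6.9975] v=[-0.0300]
Step 22: x=[7.0156] v=[0.0903]
First v>=0 after going negative at step 22, time=4.4000

Answer: 4.4000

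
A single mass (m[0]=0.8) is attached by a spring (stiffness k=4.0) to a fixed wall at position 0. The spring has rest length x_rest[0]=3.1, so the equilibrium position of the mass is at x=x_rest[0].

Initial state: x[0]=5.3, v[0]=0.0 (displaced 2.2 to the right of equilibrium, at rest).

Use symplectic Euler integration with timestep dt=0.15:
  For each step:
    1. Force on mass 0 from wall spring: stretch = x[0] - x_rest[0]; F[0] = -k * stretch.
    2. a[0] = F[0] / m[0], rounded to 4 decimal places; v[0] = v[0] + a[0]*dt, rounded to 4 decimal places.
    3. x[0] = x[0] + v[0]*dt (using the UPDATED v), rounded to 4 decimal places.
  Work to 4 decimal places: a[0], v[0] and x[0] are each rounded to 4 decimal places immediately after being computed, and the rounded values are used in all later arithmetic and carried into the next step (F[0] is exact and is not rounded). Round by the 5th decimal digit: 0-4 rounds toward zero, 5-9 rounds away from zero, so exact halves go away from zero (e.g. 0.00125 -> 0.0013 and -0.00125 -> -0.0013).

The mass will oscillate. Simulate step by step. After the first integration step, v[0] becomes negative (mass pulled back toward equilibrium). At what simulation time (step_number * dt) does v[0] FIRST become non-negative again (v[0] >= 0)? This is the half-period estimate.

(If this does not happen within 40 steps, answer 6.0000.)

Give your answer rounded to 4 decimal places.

Step 0: x=[5.3000] v=[0.0000]
Step 1: x=[5.0525] v=[-1.6500]
Step 2: x=[4.5853] v=[-3.1144]
Step 3: x=[3.9510] v=[-4.2284]
Step 4: x=[3.2210] v=[-4.8667]
Step 5: x=[2.4774] v=[-4.9575]
Step 6: x=[1.8038] v=[-4.4906]
Step 7: x=[1.2760] v=[-3.5185]
Step 8: x=[0.9534] v=[-2.1505]
Step 9: x=[0.8723] v=[-0.5406]
Step 10: x=[1.0418] v=[1.1302]
First v>=0 after going negative at step 10, time=1.5000

Answer: 1.5000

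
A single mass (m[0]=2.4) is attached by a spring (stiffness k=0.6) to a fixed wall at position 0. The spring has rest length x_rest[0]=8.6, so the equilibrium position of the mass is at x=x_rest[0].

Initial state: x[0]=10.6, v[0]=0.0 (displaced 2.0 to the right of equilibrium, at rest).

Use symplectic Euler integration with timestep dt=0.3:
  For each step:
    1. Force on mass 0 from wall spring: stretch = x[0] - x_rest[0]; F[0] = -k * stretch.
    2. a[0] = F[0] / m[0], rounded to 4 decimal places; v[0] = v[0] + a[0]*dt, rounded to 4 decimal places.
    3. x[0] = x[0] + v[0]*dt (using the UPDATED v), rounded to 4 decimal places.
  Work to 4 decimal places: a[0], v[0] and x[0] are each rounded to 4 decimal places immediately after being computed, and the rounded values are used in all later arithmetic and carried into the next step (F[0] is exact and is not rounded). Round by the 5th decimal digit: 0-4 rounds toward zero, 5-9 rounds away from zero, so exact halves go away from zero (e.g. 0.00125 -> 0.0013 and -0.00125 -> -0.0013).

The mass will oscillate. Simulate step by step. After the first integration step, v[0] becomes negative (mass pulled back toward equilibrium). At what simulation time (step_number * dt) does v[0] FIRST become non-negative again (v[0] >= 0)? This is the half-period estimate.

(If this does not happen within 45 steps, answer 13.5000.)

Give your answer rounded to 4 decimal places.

Answer: 6.3000

Derivation:
Step 0: x=[10.6000] v=[0.0000]
Step 1: x=[10.5550] v=[-0.1500]
Step 2: x=[10.4660] v=[-0.2966]
Step 3: x=[10.3350] v=[-0.4366]
Step 4: x=[10.1650] v=[-0.5667]
Step 5: x=[9.9598] v=[-0.6841]
Step 6: x=[9.7240] v=[-0.7861]
Step 7: x=[9.4629] v=[-0.8704]
Step 8: x=[9.1824] v=[-0.9351]
Step 9: x=[8.8888] v=[-0.9788]
Step 10: x=[8.5887] v=[-1.0005]
Step 11: x=[8.2888] v=[-0.9997]
Step 12: x=[7.9959] v=[-0.9764]
Step 13: x=[7.7166] v=[-0.9311]
Step 14: x=[7.4572] v=[-0.8648]
Step 15: x=[7.2235] v=[-0.7791]
Step 16: x=[7.0207] v=[-0.6759]
Step 17: x=[6.8535] v=[-0.5575]
Step 18: x=[6.7256] v=[-0.4265]
Step 19: x=[6.6398] v=[-0.2859]
Step 20: x=[6.5981] v=[-0.1389]
Step 21: x=[6.6015] v=[0.0113]
First v>=0 after going negative at step 21, time=6.3000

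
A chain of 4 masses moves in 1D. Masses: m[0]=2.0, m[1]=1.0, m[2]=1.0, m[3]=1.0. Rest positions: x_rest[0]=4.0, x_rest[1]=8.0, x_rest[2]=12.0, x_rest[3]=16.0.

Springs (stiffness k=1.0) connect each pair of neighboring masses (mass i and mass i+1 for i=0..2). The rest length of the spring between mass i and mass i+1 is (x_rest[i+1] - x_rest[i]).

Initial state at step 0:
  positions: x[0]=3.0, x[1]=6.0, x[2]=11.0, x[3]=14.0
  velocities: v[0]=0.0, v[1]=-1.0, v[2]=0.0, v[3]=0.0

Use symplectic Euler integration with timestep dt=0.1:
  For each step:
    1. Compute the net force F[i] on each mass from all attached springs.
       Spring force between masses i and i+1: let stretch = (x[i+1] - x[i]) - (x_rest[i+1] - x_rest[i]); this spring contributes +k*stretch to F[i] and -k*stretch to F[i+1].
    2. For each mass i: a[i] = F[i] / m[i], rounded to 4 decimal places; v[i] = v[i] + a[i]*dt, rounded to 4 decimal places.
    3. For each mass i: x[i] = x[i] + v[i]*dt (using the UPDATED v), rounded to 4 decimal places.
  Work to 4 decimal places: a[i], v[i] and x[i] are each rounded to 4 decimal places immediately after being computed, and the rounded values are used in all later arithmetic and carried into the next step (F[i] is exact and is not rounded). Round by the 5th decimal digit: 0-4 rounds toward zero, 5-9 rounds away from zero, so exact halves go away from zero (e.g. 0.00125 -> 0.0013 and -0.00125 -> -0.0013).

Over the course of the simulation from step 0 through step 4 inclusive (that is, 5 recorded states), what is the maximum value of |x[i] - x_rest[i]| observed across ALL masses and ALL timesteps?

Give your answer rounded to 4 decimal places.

Step 0: x=[3.0000 6.0000 11.0000 14.0000] v=[0.0000 -1.0000 0.0000 0.0000]
Step 1: x=[2.9950 5.9200 10.9800 14.0100] v=[-0.0500 -0.8000 -0.2000 0.1000]
Step 2: x=[2.9846 5.8614 10.9397 14.0297] v=[-0.1038 -0.5865 -0.4030 0.1970]
Step 3: x=[2.9686 5.8248 10.8795 14.0585] v=[-0.1600 -0.3664 -0.6018 0.2880]
Step 4: x=[2.9469 5.8101 10.8006 14.0955] v=[-0.2172 -0.1466 -0.7894 0.3701]
Max displacement = 2.1899

Answer: 2.1899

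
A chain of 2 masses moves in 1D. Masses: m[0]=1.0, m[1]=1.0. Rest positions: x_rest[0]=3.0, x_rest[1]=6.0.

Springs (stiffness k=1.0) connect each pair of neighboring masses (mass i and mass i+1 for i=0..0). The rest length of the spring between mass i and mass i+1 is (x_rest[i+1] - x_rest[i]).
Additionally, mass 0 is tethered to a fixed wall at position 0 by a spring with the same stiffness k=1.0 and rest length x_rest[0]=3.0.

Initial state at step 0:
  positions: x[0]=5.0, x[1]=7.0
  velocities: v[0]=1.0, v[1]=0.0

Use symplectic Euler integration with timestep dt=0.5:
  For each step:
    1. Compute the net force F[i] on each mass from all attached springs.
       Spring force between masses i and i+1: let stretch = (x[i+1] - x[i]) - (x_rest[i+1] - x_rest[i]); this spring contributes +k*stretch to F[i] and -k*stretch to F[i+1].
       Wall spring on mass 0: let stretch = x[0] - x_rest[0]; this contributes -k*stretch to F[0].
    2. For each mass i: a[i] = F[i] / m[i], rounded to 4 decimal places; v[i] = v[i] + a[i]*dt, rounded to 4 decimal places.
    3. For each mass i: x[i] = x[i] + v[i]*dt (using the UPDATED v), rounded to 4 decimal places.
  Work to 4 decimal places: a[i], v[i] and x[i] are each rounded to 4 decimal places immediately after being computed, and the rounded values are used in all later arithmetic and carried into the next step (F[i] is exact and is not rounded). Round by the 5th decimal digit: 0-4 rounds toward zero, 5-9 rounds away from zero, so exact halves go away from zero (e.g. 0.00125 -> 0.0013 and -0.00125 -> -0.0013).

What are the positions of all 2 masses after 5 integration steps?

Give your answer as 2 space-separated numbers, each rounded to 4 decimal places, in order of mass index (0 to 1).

Answer: 2.7550 6.8575

Derivation:
Step 0: x=[5.0000 7.0000] v=[1.0000 0.0000]
Step 1: x=[4.7500 7.2500] v=[-0.5000 0.5000]
Step 2: x=[3.9375 7.6250] v=[-1.6250 0.7500]
Step 3: x=[3.0625 7.8282] v=[-1.7500 0.4063]
Step 4: x=[2.6133 7.5899] v=[-0.8984 -0.4766]
Step 5: x=[2.7550 6.8575] v=[0.2833 -1.4649]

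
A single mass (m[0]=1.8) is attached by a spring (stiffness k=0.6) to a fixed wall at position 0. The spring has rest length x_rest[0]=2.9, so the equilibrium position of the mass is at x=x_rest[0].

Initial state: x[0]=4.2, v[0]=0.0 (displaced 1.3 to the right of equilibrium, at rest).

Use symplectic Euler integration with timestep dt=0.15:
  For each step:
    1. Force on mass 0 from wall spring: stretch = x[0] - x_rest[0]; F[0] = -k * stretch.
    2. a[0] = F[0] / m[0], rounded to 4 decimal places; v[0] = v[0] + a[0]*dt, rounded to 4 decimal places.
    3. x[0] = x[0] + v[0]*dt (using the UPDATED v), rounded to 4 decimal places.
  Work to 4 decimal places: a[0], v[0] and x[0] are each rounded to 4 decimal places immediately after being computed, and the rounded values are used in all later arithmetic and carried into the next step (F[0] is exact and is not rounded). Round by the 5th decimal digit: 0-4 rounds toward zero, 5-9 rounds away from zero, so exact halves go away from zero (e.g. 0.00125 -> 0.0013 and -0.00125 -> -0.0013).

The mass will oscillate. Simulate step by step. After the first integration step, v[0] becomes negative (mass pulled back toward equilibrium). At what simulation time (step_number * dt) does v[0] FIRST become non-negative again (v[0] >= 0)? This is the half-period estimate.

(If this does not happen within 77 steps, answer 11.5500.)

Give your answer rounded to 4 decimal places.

Answer: 5.5500

Derivation:
Step 0: x=[4.2000] v=[0.0000]
Step 1: x=[4.1903] v=[-0.0650]
Step 2: x=[4.1709] v=[-0.1295]
Step 3: x=[4.1420] v=[-0.1930]
Step 4: x=[4.1037] v=[-0.2551]
Step 5: x=[4.0564] v=[-0.3153]
Step 6: x=[4.0004] v=[-0.3731]
Step 7: x=[3.9362] v=[-0.4281]
Step 8: x=[3.8642] v=[-0.4799]
Step 9: x=[3.7850] v=[-0.5281]
Step 10: x=[3.6991] v=[-0.5724]
Step 11: x=[3.6072] v=[-0.6124]
Step 12: x=[3.5100] v=[-0.6478]
Step 13: x=[3.4083] v=[-0.6783]
Step 14: x=[3.3027] v=[-0.7037]
Step 15: x=[3.1941] v=[-0.7238]
Step 16: x=[3.0833] v=[-0.7385]
Step 17: x=[2.9711] v=[-0.7477]
Step 18: x=[2.8584] v=[-0.7513]
Step 19: x=[2.7460] v=[-0.7492]
Step 20: x=[2.6348] v=[-0.7415]
Step 21: x=[2.5256] v=[-0.7282]
Step 22: x=[2.4192] v=[-0.7095]
Step 23: x=[2.3164] v=[-0.6855]
Step 24: x=[2.2180] v=[-0.6563]
Step 25: x=[2.1247] v=[-0.6222]
Step 26: x=[2.0372] v=[-0.5834]
Step 27: x=[1.9562] v=[-0.5403]
Step 28: x=[1.8822] v=[-0.4931]
Step 29: x=[1.8159] v=[-0.4422]
Step 30: x=[1.7577] v=[-0.3880]
Step 31: x=[1.7081] v=[-0.3309]
Step 32: x=[1.6674] v=[-0.2713]
Step 33: x=[1.6359] v=[-0.2097]
Step 34: x=[1.6139] v=[-0.1465]
Step 35: x=[1.6016] v=[-0.0822]
Step 36: x=[1.5990] v=[-0.0173]
Step 37: x=[1.6062] v=[0.0478]
First v>=0 after going negative at step 37, time=5.5500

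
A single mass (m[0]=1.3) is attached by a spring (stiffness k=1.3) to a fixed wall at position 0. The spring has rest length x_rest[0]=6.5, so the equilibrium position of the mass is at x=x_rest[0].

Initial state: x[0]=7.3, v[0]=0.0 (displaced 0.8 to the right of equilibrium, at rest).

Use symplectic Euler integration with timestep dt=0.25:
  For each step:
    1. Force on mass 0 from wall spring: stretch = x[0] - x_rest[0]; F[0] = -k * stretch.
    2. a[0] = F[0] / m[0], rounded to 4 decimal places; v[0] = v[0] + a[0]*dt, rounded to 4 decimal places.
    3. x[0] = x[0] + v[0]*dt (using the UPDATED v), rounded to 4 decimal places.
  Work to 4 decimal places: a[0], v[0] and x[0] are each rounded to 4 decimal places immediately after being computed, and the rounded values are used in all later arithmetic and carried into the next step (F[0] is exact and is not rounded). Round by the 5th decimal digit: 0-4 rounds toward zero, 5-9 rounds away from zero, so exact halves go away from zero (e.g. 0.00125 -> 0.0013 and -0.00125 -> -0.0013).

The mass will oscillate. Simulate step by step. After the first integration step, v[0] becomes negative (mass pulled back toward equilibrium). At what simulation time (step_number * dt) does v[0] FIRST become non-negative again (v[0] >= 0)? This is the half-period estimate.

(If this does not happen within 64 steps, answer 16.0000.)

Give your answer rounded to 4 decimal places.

Step 0: x=[7.3000] v=[0.0000]
Step 1: x=[7.2500] v=[-0.2000]
Step 2: x=[7.1531] v=[-0.3875]
Step 3: x=[7.0154] v=[-0.5508]
Step 4: x=[6.8455] v=[-0.6797]
Step 5: x=[6.6540] v=[-0.7661]
Step 6: x=[6.4529] v=[-0.8046]
Step 7: x=[6.2547] v=[-0.7928]
Step 8: x=[6.0718] v=[-0.7315]
Step 9: x=[5.9157] v=[-0.6245]
Step 10: x=[5.7961] v=[-0.4784]
Step 11: x=[5.7205] v=[-0.3024]
Step 12: x=[5.6936] v=[-0.1075]
Step 13: x=[5.7171] v=[0.0941]
First v>=0 after going negative at step 13, time=3.2500

Answer: 3.2500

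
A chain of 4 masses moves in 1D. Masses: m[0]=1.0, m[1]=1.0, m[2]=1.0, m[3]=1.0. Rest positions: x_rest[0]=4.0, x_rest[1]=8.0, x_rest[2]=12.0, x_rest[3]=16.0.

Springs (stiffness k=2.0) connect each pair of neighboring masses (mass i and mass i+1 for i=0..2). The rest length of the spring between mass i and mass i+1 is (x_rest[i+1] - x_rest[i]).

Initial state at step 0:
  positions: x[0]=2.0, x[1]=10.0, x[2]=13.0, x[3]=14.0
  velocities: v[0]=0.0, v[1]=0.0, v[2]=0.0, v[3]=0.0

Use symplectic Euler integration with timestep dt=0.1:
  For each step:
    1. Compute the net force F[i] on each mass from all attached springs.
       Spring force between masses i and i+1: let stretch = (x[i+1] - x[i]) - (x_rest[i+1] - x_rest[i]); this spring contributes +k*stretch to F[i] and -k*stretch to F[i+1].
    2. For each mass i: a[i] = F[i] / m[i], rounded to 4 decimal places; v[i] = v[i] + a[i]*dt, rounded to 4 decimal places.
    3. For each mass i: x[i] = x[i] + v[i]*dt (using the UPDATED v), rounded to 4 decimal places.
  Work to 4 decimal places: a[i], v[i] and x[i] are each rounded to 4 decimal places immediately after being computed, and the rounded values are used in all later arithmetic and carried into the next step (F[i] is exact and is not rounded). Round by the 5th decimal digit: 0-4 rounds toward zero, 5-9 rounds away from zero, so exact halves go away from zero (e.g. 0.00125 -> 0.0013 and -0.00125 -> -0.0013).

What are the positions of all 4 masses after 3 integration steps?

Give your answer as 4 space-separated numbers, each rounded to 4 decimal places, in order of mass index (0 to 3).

Step 0: x=[2.0000 10.0000 13.0000 14.0000] v=[0.0000 0.0000 0.0000 0.0000]
Step 1: x=[2.0800 9.9000 12.9600 14.0600] v=[0.8000 -1.0000 -0.4000 0.6000]
Step 2: x=[2.2364 9.7048 12.8808 14.1780] v=[1.5640 -1.9520 -0.7920 1.1800]
Step 3: x=[2.4622 9.4238 12.7640 14.3501] v=[2.2577 -2.8105 -1.1678 1.7206]

Answer: 2.4622 9.4238 12.7640 14.3501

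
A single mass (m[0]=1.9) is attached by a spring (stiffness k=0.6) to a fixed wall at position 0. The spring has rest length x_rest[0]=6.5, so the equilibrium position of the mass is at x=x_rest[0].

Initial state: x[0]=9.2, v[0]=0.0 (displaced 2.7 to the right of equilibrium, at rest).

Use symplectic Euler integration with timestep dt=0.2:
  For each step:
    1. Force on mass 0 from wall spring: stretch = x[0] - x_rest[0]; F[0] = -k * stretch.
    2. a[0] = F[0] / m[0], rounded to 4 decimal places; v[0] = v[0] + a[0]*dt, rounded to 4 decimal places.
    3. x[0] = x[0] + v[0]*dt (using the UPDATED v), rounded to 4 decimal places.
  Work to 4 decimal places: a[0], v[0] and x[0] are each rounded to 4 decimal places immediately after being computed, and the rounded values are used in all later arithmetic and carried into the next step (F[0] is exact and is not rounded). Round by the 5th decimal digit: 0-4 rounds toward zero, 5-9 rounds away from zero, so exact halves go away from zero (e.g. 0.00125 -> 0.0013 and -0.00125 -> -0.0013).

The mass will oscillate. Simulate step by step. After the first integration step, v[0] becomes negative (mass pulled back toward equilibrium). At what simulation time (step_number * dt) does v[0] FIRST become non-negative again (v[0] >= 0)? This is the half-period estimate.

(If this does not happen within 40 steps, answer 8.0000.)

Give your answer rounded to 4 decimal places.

Step 0: x=[9.2000] v=[0.0000]
Step 1: x=[9.1659] v=[-0.1705]
Step 2: x=[9.0981] v=[-0.3389]
Step 3: x=[8.9975] v=[-0.5030]
Step 4: x=[8.8654] v=[-0.6607]
Step 5: x=[8.7034] v=[-0.8101]
Step 6: x=[8.5135] v=[-0.9493]
Step 7: x=[8.2982] v=[-1.0765]
Step 8: x=[8.0602] v=[-1.1901]
Step 9: x=[7.8025] v=[-1.2886]
Step 10: x=[7.5283] v=[-1.3709]
Step 11: x=[7.2411] v=[-1.4358]
Step 12: x=[6.9446] v=[-1.4826]
Step 13: x=[6.6425] v=[-1.5107]
Step 14: x=[6.3386] v=[-1.5197]
Step 15: x=[6.0367] v=[-1.5095]
Step 16: x=[5.7407] v=[-1.4802]
Step 17: x=[5.4543] v=[-1.4322]
Step 18: x=[5.1811] v=[-1.3662]
Step 19: x=[4.9245] v=[-1.2829]
Step 20: x=[4.6878] v=[-1.1834]
Step 21: x=[4.4740] v=[-1.0689]
Step 22: x=[4.2858] v=[-0.9409]
Step 23: x=[4.1256] v=[-0.8011]
Step 24: x=[3.9954] v=[-0.6511]
Step 25: x=[3.8968] v=[-0.4929]
Step 26: x=[3.8311] v=[-0.3285]
Step 27: x=[3.7991] v=[-0.1599]
Step 28: x=[3.8012] v=[0.0107]
First v>=0 after going negative at step 28, time=5.6000

Answer: 5.6000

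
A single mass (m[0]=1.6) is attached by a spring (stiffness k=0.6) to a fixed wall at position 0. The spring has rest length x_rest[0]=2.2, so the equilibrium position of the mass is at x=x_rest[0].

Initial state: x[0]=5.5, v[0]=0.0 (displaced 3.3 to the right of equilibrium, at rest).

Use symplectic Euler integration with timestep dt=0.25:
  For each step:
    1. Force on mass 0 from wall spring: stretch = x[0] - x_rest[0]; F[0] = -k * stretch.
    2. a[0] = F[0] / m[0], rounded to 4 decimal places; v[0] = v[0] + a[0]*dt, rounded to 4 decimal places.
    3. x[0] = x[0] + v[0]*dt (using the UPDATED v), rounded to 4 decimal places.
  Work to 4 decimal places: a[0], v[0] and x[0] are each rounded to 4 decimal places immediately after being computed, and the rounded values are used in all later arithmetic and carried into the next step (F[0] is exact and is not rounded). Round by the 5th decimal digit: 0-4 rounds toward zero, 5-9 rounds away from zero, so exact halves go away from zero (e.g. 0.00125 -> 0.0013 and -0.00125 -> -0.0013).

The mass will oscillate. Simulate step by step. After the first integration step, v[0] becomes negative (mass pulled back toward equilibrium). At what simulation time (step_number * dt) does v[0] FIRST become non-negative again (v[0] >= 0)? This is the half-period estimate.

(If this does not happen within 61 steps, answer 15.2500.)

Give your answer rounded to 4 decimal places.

Answer: 5.2500

Derivation:
Step 0: x=[5.5000] v=[0.0000]
Step 1: x=[5.4227] v=[-0.3094]
Step 2: x=[5.2698] v=[-0.6115]
Step 3: x=[5.0450] v=[-0.8993]
Step 4: x=[4.7535] v=[-1.1660]
Step 5: x=[4.4022] v=[-1.4054]
Step 6: x=[3.9992] v=[-1.6119]
Step 7: x=[3.5541] v=[-1.7806]
Step 8: x=[3.0772] v=[-1.9076]
Step 9: x=[2.5797] v=[-1.9899]
Step 10: x=[2.0733] v=[-2.0255]
Step 11: x=[1.5699] v=[-2.0136]
Step 12: x=[1.0813] v=[-1.9545]
Step 13: x=[0.6189] v=[-1.8496]
Step 14: x=[0.1936] v=[-1.7014]
Step 15: x=[-0.1847] v=[-1.5133]
Step 16: x=[-0.5071] v=[-1.2897]
Step 17: x=[-0.7661] v=[-1.0359]
Step 18: x=[-0.9556] v=[-0.7578]
Step 19: x=[-1.0711] v=[-0.4620]
Step 20: x=[-1.1099] v=[-0.1553]
Step 21: x=[-1.0712] v=[0.1550]
First v>=0 after going negative at step 21, time=5.2500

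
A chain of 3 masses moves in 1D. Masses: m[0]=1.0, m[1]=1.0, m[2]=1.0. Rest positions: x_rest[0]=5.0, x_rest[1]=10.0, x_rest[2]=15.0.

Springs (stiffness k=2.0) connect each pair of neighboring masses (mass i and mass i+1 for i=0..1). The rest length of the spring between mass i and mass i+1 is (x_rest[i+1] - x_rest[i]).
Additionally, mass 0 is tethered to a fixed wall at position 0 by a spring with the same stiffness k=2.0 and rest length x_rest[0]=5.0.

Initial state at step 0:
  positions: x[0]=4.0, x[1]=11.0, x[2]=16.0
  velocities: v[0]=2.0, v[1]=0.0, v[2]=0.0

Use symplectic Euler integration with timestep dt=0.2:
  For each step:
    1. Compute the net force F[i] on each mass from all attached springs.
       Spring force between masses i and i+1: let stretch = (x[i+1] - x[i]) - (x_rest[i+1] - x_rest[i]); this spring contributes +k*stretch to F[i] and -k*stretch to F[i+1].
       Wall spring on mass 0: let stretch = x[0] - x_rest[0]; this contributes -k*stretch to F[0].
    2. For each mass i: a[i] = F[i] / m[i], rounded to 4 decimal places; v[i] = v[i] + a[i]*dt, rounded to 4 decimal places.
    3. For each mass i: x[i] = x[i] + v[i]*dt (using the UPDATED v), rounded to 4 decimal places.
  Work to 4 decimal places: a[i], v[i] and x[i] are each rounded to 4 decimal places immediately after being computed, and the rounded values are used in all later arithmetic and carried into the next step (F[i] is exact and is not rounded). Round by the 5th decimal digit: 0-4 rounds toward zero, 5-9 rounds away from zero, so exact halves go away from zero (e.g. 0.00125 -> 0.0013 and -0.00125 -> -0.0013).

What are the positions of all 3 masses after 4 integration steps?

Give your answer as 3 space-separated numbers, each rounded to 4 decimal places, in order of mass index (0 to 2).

Step 0: x=[4.0000 11.0000 16.0000] v=[2.0000 0.0000 0.0000]
Step 1: x=[4.6400 10.8400 16.0000] v=[3.2000 -0.8000 0.0000]
Step 2: x=[5.4048 10.5968 15.9872] v=[3.8240 -1.2160 -0.0640]
Step 3: x=[6.1526 10.3695 15.9432] v=[3.7389 -1.1366 -0.2202]
Step 4: x=[6.7455 10.2507 15.8533] v=[2.9646 -0.5939 -0.4497]

Answer: 6.7455 10.2507 15.8533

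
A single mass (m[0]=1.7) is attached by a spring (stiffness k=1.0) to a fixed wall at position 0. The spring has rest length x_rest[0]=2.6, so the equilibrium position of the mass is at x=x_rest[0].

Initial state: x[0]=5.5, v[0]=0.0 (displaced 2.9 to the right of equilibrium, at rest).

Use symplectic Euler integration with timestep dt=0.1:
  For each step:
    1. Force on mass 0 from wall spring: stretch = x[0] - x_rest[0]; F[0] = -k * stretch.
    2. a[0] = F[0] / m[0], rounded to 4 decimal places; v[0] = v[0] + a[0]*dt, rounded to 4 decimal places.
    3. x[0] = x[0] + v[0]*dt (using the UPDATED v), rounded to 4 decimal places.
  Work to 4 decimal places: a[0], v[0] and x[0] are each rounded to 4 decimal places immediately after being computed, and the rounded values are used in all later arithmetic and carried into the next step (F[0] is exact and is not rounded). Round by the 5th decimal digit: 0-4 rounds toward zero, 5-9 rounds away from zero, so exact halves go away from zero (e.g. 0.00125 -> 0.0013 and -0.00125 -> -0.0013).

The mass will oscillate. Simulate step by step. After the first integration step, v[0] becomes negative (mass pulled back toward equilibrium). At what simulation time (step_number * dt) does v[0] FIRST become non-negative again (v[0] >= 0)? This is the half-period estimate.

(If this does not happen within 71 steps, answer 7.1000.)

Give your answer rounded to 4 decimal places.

Answer: 4.1000

Derivation:
Step 0: x=[5.5000] v=[0.0000]
Step 1: x=[5.4829] v=[-0.1706]
Step 2: x=[5.4489] v=[-0.3402]
Step 3: x=[5.3981] v=[-0.5078]
Step 4: x=[5.3309] v=[-0.6724]
Step 5: x=[5.2476] v=[-0.8330]
Step 6: x=[5.1487] v=[-0.9887]
Step 7: x=[5.0348] v=[-1.1386]
Step 8: x=[4.9066] v=[-1.2818]
Step 9: x=[4.7649] v=[-1.4175]
Step 10: x=[4.6104] v=[-1.5449]
Step 11: x=[4.4441] v=[-1.6632]
Step 12: x=[4.2669] v=[-1.7717]
Step 13: x=[4.0799] v=[-1.8698]
Step 14: x=[3.8842] v=[-1.9569]
Step 15: x=[3.6810] v=[-2.0324]
Step 16: x=[3.4714] v=[-2.0960]
Step 17: x=[3.2567] v=[-2.1473]
Step 18: x=[3.0381] v=[-2.1859]
Step 19: x=[2.8169] v=[-2.2117]
Step 20: x=[2.5945] v=[-2.2245]
Step 21: x=[2.3721] v=[-2.2242]
Step 22: x=[2.1510] v=[-2.2108]
Step 23: x=[1.9326] v=[-2.1844]
Step 24: x=[1.7181] v=[-2.1451]
Step 25: x=[1.5088] v=[-2.0932]
Step 26: x=[1.3059] v=[-2.0290]
Step 27: x=[1.1106] v=[-1.9529]
Step 28: x=[0.9241] v=[-1.8653]
Step 29: x=[0.7474] v=[-1.7667]
Step 30: x=[0.5816] v=[-1.6577]
Step 31: x=[0.4277] v=[-1.5390]
Step 32: x=[0.2866] v=[-1.4112]
Step 33: x=[0.1591] v=[-1.2751]
Step 34: x=[0.0460] v=[-1.1315]
Step 35: x=[-0.0521] v=[-0.9813]
Step 36: x=[-0.1346] v=[-0.8253]
Step 37: x=[-0.2010] v=[-0.6644]
Step 38: x=[-0.2510] v=[-0.4996]
Step 39: x=[-0.2842] v=[-0.3319]
Step 40: x=[-0.3004] v=[-0.1622]
Step 41: x=[-0.2996] v=[0.0084]
First v>=0 after going negative at step 41, time=4.1000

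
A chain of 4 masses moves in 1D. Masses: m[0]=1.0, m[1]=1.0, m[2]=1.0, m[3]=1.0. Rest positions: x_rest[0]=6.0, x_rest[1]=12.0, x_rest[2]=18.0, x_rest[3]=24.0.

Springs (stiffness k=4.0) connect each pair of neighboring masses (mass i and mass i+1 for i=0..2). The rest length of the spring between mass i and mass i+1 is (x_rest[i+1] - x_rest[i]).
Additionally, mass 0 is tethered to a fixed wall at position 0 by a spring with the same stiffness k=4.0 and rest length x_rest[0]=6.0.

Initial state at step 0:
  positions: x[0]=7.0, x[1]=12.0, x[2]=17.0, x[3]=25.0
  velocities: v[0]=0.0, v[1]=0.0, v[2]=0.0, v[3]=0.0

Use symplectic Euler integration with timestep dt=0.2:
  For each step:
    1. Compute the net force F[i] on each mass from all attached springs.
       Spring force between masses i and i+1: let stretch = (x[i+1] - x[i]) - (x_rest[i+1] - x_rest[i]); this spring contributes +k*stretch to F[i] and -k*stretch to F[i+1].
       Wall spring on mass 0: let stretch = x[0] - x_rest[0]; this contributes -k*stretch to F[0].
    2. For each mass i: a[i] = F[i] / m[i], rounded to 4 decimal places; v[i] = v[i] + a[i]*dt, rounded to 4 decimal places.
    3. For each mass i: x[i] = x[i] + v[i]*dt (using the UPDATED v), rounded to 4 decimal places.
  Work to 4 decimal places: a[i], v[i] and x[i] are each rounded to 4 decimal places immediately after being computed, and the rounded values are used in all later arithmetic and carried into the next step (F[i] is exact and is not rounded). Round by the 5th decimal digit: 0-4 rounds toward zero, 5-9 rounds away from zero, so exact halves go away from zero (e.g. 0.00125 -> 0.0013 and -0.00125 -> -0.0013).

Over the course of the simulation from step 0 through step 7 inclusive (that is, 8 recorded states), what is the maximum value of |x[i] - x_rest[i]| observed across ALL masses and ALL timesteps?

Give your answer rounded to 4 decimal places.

Answer: 1.3175

Derivation:
Step 0: x=[7.0000 12.0000 17.0000 25.0000] v=[0.0000 0.0000 0.0000 0.0000]
Step 1: x=[6.6800 12.0000 17.4800 24.6800] v=[-1.6000 0.0000 2.4000 -1.6000]
Step 2: x=[6.1424 12.0256 18.2352 24.1680] v=[-2.6880 0.1280 3.7760 -2.5600]
Step 3: x=[5.5633 12.1034 18.9461 23.6668] v=[-2.8954 0.3891 3.5546 -2.5062]
Step 4: x=[5.1405 12.2296 19.3175 23.3702] v=[-2.1140 0.6312 1.8570 -1.4828]
Step 5: x=[5.0295 12.3556 19.2033 23.3852] v=[-0.5551 0.6302 -0.5712 0.0750]
Step 6: x=[5.2859 12.4051 18.6625 23.6911] v=[1.2822 0.2475 -2.7038 1.5295]
Step 7: x=[5.8357 12.3167 17.9251 24.1524] v=[2.7488 -0.4419 -3.6868 2.3066]
Max displacement = 1.3175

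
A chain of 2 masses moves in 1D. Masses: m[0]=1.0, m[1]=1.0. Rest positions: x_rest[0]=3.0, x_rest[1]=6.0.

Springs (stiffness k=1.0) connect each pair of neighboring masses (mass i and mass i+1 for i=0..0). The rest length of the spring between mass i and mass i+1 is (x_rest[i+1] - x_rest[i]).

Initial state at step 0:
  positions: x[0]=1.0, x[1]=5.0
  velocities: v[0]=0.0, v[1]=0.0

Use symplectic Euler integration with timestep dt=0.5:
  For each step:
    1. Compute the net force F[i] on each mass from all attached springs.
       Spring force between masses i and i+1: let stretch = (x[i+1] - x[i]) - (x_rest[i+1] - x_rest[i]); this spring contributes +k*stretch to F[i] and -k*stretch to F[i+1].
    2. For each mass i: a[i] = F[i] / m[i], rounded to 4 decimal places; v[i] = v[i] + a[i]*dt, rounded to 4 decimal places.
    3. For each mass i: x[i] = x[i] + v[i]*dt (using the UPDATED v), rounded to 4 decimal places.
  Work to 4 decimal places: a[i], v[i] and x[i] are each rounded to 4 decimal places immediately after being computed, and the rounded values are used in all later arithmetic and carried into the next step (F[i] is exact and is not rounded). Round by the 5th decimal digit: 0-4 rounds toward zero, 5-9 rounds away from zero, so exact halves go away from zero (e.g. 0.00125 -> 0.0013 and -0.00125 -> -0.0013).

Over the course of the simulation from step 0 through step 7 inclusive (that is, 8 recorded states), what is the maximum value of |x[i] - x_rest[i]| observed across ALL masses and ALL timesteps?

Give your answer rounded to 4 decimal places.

Answer: 2.0312

Derivation:
Step 0: x=[1.0000 5.0000] v=[0.0000 0.0000]
Step 1: x=[1.2500 4.7500] v=[0.5000 -0.5000]
Step 2: x=[1.6250 4.3750] v=[0.7500 -0.7500]
Step 3: x=[1.9375 4.0625] v=[0.6250 -0.6250]
Step 4: x=[2.0313 3.9688] v=[0.1875 -0.1875]
Step 5: x=[1.8594 4.1407] v=[-0.3438 0.3438]
Step 6: x=[1.5078 4.4923] v=[-0.7032 0.7032]
Step 7: x=[1.1523 4.8478] v=[-0.7110 0.7110]
Max displacement = 2.0312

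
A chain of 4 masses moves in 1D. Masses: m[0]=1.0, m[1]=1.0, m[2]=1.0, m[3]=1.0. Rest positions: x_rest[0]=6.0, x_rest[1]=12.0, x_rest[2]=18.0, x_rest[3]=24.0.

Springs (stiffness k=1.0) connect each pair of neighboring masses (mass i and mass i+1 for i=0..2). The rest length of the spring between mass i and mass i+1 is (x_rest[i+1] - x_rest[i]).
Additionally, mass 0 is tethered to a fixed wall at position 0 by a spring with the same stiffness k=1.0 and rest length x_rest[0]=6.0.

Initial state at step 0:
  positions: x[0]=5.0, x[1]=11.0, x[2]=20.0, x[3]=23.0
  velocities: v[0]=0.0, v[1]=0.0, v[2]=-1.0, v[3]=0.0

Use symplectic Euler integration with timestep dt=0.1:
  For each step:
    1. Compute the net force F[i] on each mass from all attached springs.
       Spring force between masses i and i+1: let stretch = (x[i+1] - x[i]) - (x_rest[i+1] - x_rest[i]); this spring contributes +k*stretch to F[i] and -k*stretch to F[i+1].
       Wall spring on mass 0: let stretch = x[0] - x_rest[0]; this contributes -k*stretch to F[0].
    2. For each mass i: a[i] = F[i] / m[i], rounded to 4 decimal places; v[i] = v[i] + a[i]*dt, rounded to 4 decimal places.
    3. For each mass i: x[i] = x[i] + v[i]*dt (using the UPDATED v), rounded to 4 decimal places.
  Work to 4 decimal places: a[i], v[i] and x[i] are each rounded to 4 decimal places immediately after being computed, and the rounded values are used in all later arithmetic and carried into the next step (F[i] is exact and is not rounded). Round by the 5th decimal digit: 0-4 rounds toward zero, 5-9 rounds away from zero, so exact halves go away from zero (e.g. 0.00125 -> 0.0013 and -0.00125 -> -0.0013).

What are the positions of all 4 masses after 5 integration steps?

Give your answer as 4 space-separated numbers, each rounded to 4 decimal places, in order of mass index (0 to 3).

Answer: 5.1530 11.3934 18.7002 23.3999

Derivation:
Step 0: x=[5.0000 11.0000 20.0000 23.0000] v=[0.0000 0.0000 -1.0000 0.0000]
Step 1: x=[5.0100 11.0300 19.8400 23.0300] v=[0.1000 0.3000 -1.6000 0.3000]
Step 2: x=[5.0301 11.0879 19.6238 23.0881] v=[0.2010 0.5790 -2.1620 0.5810]
Step 3: x=[5.0605 11.1706 19.3569 23.1716] v=[0.3038 0.8268 -2.6692 0.8346]
Step 4: x=[5.1014 11.2740 19.0463 23.2769] v=[0.4088 1.0344 -3.1064 1.0531]
Step 5: x=[5.1530 11.3934 18.7002 23.3999] v=[0.5159 1.1944 -3.4606 1.2300]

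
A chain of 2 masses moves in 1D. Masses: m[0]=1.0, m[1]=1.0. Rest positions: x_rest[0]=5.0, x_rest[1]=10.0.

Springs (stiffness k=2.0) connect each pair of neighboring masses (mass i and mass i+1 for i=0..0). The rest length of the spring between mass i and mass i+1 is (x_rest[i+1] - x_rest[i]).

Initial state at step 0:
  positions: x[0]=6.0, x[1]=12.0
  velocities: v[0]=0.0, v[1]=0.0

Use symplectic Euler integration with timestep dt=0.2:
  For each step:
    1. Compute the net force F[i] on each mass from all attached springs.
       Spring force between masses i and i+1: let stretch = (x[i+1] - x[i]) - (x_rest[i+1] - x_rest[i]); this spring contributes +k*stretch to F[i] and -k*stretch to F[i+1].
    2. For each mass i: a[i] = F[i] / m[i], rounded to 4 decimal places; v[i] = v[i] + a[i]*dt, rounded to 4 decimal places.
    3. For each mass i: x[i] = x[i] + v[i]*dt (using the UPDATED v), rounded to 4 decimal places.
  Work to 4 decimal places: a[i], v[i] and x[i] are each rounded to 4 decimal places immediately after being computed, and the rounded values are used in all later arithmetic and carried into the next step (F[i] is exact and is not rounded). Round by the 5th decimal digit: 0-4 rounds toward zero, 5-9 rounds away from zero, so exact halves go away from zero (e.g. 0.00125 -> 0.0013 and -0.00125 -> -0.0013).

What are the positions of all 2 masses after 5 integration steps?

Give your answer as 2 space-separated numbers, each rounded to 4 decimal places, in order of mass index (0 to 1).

Step 0: x=[6.0000 12.0000] v=[0.0000 0.0000]
Step 1: x=[6.0800 11.9200] v=[0.4000 -0.4000]
Step 2: x=[6.2272 11.7728] v=[0.7360 -0.7360]
Step 3: x=[6.4180 11.5820] v=[0.9542 -0.9542]
Step 4: x=[6.6220 11.3780] v=[1.0198 -1.0198]
Step 5: x=[6.8064 11.1936] v=[0.9222 -0.9222]

Answer: 6.8064 11.1936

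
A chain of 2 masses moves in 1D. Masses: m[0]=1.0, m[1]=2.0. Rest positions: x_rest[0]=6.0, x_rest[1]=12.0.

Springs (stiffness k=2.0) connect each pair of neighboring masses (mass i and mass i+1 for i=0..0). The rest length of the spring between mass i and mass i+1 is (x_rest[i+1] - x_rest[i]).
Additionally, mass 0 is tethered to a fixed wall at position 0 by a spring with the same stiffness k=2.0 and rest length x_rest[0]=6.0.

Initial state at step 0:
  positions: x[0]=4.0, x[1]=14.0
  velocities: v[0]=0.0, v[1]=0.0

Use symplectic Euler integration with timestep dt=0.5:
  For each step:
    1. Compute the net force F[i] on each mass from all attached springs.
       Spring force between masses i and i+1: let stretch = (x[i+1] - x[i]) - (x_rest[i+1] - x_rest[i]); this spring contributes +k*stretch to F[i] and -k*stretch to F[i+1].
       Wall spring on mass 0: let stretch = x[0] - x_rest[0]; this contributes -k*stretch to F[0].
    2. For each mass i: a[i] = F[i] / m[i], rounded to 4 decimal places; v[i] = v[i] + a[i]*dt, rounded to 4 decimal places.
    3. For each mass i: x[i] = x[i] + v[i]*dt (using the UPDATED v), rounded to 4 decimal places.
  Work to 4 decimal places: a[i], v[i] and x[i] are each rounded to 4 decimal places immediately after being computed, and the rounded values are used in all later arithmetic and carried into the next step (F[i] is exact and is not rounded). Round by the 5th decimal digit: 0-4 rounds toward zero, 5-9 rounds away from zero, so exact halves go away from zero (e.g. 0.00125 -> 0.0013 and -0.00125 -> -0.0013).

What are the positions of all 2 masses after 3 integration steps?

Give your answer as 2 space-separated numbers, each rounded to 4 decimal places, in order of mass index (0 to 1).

Step 0: x=[4.0000 14.0000] v=[0.0000 0.0000]
Step 1: x=[7.0000 13.0000] v=[6.0000 -2.0000]
Step 2: x=[9.5000 12.0000] v=[5.0000 -2.0000]
Step 3: x=[8.5000 11.8750] v=[-2.0000 -0.2500]

Answer: 8.5000 11.8750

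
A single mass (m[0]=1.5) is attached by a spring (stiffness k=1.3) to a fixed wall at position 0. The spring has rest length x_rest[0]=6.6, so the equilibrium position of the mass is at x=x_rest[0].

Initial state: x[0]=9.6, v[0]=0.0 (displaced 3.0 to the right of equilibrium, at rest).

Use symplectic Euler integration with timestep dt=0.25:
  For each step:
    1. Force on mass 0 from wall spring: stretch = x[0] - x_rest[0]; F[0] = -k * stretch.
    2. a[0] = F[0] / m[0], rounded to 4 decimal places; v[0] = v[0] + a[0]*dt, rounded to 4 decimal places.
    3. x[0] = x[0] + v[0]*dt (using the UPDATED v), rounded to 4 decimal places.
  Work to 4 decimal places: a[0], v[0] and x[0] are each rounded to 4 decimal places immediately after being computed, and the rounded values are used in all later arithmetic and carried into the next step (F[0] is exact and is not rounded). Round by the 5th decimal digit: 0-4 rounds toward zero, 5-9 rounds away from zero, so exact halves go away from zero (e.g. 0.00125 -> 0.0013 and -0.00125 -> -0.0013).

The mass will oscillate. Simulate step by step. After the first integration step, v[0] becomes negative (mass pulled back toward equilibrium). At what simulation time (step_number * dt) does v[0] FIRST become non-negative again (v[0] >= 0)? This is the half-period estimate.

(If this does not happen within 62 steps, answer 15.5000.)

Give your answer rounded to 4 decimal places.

Answer: 3.5000

Derivation:
Step 0: x=[9.6000] v=[0.0000]
Step 1: x=[9.4375] v=[-0.6500]
Step 2: x=[9.1213] v=[-1.2648]
Step 3: x=[8.6685] v=[-1.8111]
Step 4: x=[8.1037] v=[-2.2593]
Step 5: x=[7.4574] v=[-2.5851]
Step 6: x=[6.7647] v=[-2.7709]
Step 7: x=[6.0631] v=[-2.8066]
Step 8: x=[5.3905] v=[-2.6903]
Step 9: x=[4.7834] v=[-2.4283]
Step 10: x=[4.2747] v=[-2.0347]
Step 11: x=[3.8920] v=[-1.5309]
Step 12: x=[3.6560] v=[-0.9442]
Step 13: x=[3.5794] v=[-0.3063]
Step 14: x=[3.6665] v=[0.3482]
First v>=0 after going negative at step 14, time=3.5000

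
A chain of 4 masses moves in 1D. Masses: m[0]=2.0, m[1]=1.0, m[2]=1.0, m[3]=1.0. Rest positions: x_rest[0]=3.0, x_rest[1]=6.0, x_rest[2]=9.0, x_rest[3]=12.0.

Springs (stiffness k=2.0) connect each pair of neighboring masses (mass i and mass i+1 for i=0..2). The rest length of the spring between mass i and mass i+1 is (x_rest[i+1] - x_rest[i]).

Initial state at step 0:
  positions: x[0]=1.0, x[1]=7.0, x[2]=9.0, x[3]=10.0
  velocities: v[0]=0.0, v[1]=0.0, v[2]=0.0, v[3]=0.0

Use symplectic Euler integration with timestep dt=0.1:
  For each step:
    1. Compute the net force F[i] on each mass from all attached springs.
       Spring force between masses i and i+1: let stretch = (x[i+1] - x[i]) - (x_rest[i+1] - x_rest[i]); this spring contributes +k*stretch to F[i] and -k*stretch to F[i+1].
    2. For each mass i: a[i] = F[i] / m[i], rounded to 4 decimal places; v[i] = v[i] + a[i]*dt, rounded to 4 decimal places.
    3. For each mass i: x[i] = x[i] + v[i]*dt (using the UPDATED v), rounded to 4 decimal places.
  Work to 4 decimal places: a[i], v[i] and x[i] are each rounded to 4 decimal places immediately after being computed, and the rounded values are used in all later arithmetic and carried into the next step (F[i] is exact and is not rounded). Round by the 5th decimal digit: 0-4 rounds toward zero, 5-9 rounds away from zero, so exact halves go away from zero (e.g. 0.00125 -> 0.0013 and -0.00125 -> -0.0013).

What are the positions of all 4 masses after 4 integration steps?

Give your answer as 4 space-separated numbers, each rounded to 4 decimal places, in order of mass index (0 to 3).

Answer: 1.2839 6.2499 8.8003 10.3821

Derivation:
Step 0: x=[1.0000 7.0000 9.0000 10.0000] v=[0.0000 0.0000 0.0000 0.0000]
Step 1: x=[1.0300 6.9200 8.9800 10.0400] v=[0.3000 -0.8000 -0.2000 0.4000]
Step 2: x=[1.0889 6.7634 8.9400 10.1188] v=[0.5890 -1.5660 -0.4000 0.7880]
Step 3: x=[1.1746 6.5368 8.8800 10.2340] v=[0.8565 -2.2656 -0.5996 1.1522]
Step 4: x=[1.2839 6.2499 8.8003 10.3821] v=[1.0927 -2.8694 -0.7974 1.4814]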